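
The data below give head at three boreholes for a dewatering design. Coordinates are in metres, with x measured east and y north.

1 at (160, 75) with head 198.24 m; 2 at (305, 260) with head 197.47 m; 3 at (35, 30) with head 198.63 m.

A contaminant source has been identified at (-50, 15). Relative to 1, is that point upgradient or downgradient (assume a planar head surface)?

upgradient

Taking 1 as reference: 2−1 = (145, 185, -0.77); 3−1 = (-125, -45, +0.39).
Solve a·Δx + b·Δy = Δh: det = 145·(-45) − (-125)·185 = 16600.
∂h/∂x = [(-0.77)·(-45) − (+0.39)·185] / 16600 = -0.002259
∂h/∂y = [145·(+0.39) − (-125)·(-0.77)] / 16600 = -0.002392
Head at (-50, 15) = 198.24 + (-0.002259)·(-210) + (-0.002392)·(-60) = 198.86 m.
That is higher than the 198.24 m at 1, so the point is upgradient.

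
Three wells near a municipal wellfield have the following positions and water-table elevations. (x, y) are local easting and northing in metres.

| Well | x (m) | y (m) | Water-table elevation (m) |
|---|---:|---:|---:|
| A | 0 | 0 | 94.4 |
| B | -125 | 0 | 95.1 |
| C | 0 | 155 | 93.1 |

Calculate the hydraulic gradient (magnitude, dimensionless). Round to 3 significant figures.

0.0101

∂h/∂x = (95.1 − 94.4) / (-125 − 0) = -0.005600
∂h/∂y = (93.1 − 94.4) / (155 − 0) = -0.008387
|∇h| = √(-0.005600² + -0.008387²) = 0.01008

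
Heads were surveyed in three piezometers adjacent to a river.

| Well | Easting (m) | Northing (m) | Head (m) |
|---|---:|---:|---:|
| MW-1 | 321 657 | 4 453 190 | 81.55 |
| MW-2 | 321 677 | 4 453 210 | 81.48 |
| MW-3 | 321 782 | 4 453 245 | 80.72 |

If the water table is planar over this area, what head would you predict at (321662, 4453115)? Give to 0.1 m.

81.1 m

Three-point gradient (reference MW-1): Δ to MW-2 = (20, 20, -0.07), Δ to MW-3 = (125, 55, -0.83).
∂h/∂x = -0.009107, ∂h/∂y = +0.005607 (det = -1400).
h(321662, 4453115) = 81.55 + (-0.009107)·(5) + (+0.005607)·(-75) = 81.55 -0.046 -0.421 = 81.084 m.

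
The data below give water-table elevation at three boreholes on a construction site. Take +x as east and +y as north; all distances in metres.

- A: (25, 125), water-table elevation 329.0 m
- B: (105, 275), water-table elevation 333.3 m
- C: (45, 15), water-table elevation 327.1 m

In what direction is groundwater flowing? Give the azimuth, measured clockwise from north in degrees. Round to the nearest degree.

218°

Differences from A: to B (Δx, Δy, Δh) = (80, 150, +4.3); to C = (20, -110, -1.9).
Solve a·Δx + b·Δy = Δh: det = 80·(-110) − 20·150 = -11800.
∂h/∂x = [(+4.3)·(-110) − (-1.9)·150] / -11800 = +0.01593
∂h/∂y = [80·(-1.9) − 20·(+4.3)] / -11800 = +0.02017
Flow direction (−∇h) has components (-0.01593 E, -0.02017 N).
Azimuth = atan2(E, N) = atan2(-0.01593, -0.02017) = 218.3° ≈ 218°.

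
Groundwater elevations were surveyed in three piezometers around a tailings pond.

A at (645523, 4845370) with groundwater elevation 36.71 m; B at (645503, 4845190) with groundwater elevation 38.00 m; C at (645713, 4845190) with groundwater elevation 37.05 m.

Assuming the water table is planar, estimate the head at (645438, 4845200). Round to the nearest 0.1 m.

Differences from A: to B (Δx, Δy, Δh) = (-20, -180, +1.29); to C = (190, -180, +0.34).
Solve a·Δx + b·Δy = Δh: det = (-20)·(-180) − 190·(-180) = 37800.
∂h/∂x = [(+1.29)·(-180) − (+0.34)·(-180)] / 37800 = -0.004524
∂h/∂y = [(-20)·(+0.34) − 190·(+1.29)] / 37800 = -0.006664
h(645438, 4845200) = 36.71 + (-0.004524)·(-85) + (-0.006664)·(-170) = 36.71 +0.385 +1.133 = 38.227 m.

38.2 m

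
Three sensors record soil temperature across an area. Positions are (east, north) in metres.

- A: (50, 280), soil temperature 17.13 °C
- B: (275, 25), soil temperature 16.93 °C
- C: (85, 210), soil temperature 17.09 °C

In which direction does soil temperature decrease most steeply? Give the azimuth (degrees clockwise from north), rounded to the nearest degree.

Taking A as reference: B−A = (225, -255, -0.20); C−A = (35, -70, -0.04).
Solve a·Δx + b·Δy = ΔT: det = 225·(-70) − 35·(-255) = -6825.
∂T/∂x = [(-0.20)·(-70) − (-0.04)·(-255)] / -6825 = -0.0005568
∂T/∂y = [225·(-0.04) − 35·(-0.20)] / -6825 = +0.0002930
Steepest decrease is along −∇f: components (+0.0005568 E, -0.0002930 N).
Azimuth = atan2(+0.0005568, -0.0002930) = 117.8° ≈ 118°.

118°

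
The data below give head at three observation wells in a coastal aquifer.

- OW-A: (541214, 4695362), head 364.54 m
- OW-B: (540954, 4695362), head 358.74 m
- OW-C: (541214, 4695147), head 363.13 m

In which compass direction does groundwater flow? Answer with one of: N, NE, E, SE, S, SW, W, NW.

W

∂h/∂x = (358.74 − 364.54) / (540954 − 541214) = +0.02231
∂h/∂y = (363.13 − 364.54) / (4695147 − 4695362) = +0.006558
Flow = −∇h = (-0.02231 east, -0.006558 north), which points west.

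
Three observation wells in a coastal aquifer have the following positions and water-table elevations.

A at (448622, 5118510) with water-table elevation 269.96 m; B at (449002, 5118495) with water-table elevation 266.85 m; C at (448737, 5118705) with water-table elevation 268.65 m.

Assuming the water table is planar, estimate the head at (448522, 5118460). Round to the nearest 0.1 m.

270.9 m

Taking A as reference: B−A = (380, -15, -3.11); C−A = (115, 195, -1.31).
Determinant of the coordinate differences = 380·195 − 115·(-15) = 75825.
∂h/∂x = [(-3.11)·195 − (-1.31)·(-15)] / 75825 = -0.008257
∂h/∂y = [380·(-1.31) − 115·(-3.11)] / 75825 = -0.001848
h(448522, 5118460) = 269.96 + (-0.008257)·(-100) + (-0.001848)·(-50) = 269.96 +0.826 +0.092 = 270.878 m.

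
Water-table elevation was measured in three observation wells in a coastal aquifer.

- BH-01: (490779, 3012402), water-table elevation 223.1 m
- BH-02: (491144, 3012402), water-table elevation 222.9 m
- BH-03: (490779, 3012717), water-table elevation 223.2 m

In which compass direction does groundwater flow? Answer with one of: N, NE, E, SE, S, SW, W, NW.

∂h/∂x = (222.9 − 223.1) / (491144 − 490779) = -0.0005479
∂h/∂y = (223.2 − 223.1) / (3012717 − 3012402) = +0.0003175
Flow = −∇h = (+0.0005479 east, -0.0003175 north), which points southeast.

SE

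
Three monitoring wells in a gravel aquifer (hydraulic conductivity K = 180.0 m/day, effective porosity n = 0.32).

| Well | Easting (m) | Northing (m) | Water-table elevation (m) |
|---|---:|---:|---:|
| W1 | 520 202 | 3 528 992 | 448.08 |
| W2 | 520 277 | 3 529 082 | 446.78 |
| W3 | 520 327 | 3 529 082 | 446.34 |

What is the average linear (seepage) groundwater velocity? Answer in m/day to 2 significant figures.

6.4 m/day

Three-point gradient (reference W1): Δ to W2 = (75, 90, -1.30), Δ to W3 = (125, 90, -1.74).
∂h/∂x = -0.008800, ∂h/∂y = -0.007111 (det = -4500).
|∇h| = √(-0.008800² + -0.007111²) = 0.01131
Seepage velocity v = K·i/n = 180.0 × 0.01131 / 0.32 = 6.362 m/day.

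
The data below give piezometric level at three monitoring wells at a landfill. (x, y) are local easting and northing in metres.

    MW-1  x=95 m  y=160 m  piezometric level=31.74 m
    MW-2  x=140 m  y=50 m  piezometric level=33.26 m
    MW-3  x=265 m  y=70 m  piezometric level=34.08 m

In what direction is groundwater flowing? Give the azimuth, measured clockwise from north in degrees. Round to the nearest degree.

322°

Taking MW-1 as reference: MW-2−MW-1 = (45, -110, +1.52); MW-3−MW-1 = (170, -90, +2.34).
Determinant of the coordinate differences = 45·(-90) − 170·(-110) = 14650.
∂h/∂x = [(+1.52)·(-90) − (+2.34)·(-110)] / 14650 = +0.008232
∂h/∂y = [45·(+2.34) − 170·(+1.52)] / 14650 = -0.01045
Flow direction (−∇h) has components (-0.008232 E, +0.01045 N).
Azimuth = atan2(E, N) = atan2(-0.008232, +0.01045) = 321.8° ≈ 322°.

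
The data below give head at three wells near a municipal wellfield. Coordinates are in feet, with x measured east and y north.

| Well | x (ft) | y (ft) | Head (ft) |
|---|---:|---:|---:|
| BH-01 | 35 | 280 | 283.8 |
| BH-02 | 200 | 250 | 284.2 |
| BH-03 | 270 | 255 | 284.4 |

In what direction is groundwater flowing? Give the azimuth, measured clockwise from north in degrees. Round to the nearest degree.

238°

With h = a·x + b·y + c and BH-01 as origin, the differences give:
  165·a + (-30)·b = +0.4
  235·a + (-25)·b = +0.6
Eliminate b (×(-25) and ×(-30), subtract): 2925·a = 8.00 → a = ∂h/∂x = +0.002735
Back-substitute: b = ∂h/∂y = +0.001709.
Flow direction (−∇h) has components (-0.002735 E, -0.001709 N).
Azimuth = atan2(E, N) = atan2(-0.002735, -0.001709) = 238.0° ≈ 238°.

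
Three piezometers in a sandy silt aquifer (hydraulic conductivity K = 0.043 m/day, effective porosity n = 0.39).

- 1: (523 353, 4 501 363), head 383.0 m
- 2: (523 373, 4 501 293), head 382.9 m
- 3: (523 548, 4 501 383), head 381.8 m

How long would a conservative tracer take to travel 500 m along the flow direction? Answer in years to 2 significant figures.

Three-point gradient (reference 1): Δ to 2 = (20, -70, -0.1), Δ to 3 = (195, 20, -1.2).
∂h/∂x = -0.006121, ∂h/∂y = -0.0003203 (det = 14050).
|∇h| = √(-0.006121² + -0.0003203²) = 0.006129
Seepage velocity v = K·i/n = 0.043 × 0.006129 / 0.39 = 0.0006758 m/day.
t = 500 / 0.0006758 = 7.399e+05 days = 2.03e+03 years.

2000 years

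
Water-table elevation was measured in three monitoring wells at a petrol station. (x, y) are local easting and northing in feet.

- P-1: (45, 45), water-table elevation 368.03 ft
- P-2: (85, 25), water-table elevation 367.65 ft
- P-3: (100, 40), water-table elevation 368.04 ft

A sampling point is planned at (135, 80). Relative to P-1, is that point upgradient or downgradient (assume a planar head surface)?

upgradient

With h = a·x + b·y + c and P-1 as origin, the differences give:
  40·a + (-20)·b = -0.38
  55·a + (-5)·b = +0.01
Eliminate b (×(-5) and ×(-20), subtract): 900·a = 2.100 → a = ∂h/∂x = +0.002333
Back-substitute: b = ∂h/∂y = +0.02367.
Head at (135, 80) = 368.03 + (+0.002333)·(90) + (+0.02367)·(35) = 369.07 ft.
That is higher than the 368.03 ft at P-1, so the point is upgradient.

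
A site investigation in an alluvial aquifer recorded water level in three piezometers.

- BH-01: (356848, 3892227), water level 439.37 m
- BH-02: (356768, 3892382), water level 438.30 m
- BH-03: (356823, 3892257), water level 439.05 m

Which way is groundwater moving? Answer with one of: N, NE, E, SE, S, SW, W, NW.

W

Differences from BH-01: to BH-02 (Δx, Δy, Δh) = (-80, 155, -1.07); to BH-03 = (-25, 30, -0.32).
Solve a·Δx + b·Δy = Δh: det = (-80)·30 − (-25)·155 = 1475.
∂h/∂x = [(-1.07)·30 − (-0.32)·155] / 1475 = +0.01186
∂h/∂y = [(-80)·(-0.32) − (-25)·(-1.07)] / 1475 = -0.0007797
Flow = −∇h = (-0.01186 east, +0.0007797 north), which points west.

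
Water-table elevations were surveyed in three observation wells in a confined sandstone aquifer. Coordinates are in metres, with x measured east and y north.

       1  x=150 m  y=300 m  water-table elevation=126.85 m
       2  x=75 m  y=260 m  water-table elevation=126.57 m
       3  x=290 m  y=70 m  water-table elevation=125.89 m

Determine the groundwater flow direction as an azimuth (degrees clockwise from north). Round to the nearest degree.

Three-point gradient (reference 1): Δ to 2 = (-75, -40, -0.28), Δ to 3 = (140, -230, -0.96).
∂h/∂x = +0.001138, ∂h/∂y = +0.004867 (det = 22850).
Flow direction (−∇h) has components (-0.001138 E, -0.004867 N).
Azimuth = atan2(E, N) = atan2(-0.001138, -0.004867) = 193.2° ≈ 193°.

193°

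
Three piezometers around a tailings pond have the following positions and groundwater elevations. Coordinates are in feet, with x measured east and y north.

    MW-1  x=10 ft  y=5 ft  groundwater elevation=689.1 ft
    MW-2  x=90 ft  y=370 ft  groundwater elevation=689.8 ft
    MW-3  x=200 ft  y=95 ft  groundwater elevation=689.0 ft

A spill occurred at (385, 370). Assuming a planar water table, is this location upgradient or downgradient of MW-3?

Differences from MW-1: to MW-2 (Δx, Δy, Δh) = (80, 365, +0.7); to MW-3 = (190, 90, -0.1).
Determinant of the coordinate differences = 80·90 − 190·365 = -62150.
∂h/∂x = [(+0.7)·90 − (-0.1)·365] / -62150 = -0.001601
∂h/∂y = [80·(-0.1) − 190·(+0.7)] / -62150 = +0.002269
Head at (385, 370) = 689.1 + (-0.001601)·(375) + (+0.002269)·(365) = 689.33 ft.
That is higher than the 689.0 ft at MW-3, so the point is upgradient.

upgradient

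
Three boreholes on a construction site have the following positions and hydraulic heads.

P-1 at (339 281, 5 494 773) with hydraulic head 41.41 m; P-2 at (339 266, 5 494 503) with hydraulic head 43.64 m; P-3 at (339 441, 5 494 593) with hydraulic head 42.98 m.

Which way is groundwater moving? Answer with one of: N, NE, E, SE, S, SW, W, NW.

Differences from P-1: to P-2 (Δx, Δy, Δh) = (-15, -270, +2.23); to P-3 = (160, -180, +1.57).
Solve a·Δx + b·Δy = Δh: det = (-15)·(-180) − 160·(-270) = 45900.
∂h/∂x = [(+2.23)·(-180) − (+1.57)·(-270)] / 45900 = +0.0004902
∂h/∂y = [(-15)·(+1.57) − 160·(+2.23)] / 45900 = -0.008286
Flow = −∇h = (-0.0004902 east, +0.008286 north), which points north.

N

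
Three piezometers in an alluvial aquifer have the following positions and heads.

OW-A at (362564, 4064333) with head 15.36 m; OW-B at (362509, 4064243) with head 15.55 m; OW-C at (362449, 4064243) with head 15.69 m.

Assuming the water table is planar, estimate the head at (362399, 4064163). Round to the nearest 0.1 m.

15.9 m

With h = a·x + b·y + c and OW-A as origin, the differences give:
  (-55)·a + (-90)·b = +0.19
  (-115)·a + (-90)·b = +0.33
Eliminate b (×(-90) and ×(-90), subtract): -5400·a = 12.600 → a = ∂h/∂x = -0.002333
Back-substitute: b = ∂h/∂y = -0.0006852.
h(362399, 4064163) = 15.36 + (-0.002333)·(-165) + (-0.0006852)·(-170) = 15.36 +0.385 +0.116 = 15.861 m.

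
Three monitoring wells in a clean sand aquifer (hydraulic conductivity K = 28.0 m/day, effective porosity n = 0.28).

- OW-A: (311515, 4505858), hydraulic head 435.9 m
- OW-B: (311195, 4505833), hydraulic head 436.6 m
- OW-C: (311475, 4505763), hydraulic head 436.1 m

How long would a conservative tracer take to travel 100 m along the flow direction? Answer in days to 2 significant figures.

410 days

With h = a·x + b·y + c and OW-A as origin, the differences give:
  (-320)·a + (-25)·b = +0.7
  (-40)·a + (-95)·b = +0.2
Eliminate b (×(-95) and ×(-25), subtract): 29400·a = -61.50 → a = ∂h/∂x = -0.002092
Back-substitute: b = ∂h/∂y = -0.001224.
|∇h| = √(-0.002092² + -0.001224²) = 0.002424
Seepage velocity v = K·i/n = 28.0 × 0.002424 / 0.28 = 0.2424 m/day.
t = 100 / 0.2424 = 412.5 days.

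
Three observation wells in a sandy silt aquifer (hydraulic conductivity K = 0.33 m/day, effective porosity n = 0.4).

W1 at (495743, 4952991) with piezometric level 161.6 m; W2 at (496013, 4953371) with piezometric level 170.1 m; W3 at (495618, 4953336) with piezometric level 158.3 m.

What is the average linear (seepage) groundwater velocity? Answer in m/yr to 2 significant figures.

With h = a·x + b·y + c and W1 as origin, the differences give:
  270·a + 380·b = +8.5
  (-125)·a + 345·b = -3.3
Eliminate b (×345 and ×380, subtract): 140650·a = 4186.50 → a = ∂h/∂x = +0.02977
Back-substitute: b = ∂h/∂y = +0.001219.
|∇h| = √(0.02977² + 0.001219²) = 0.02979
Seepage velocity v = K·i/n = 0.33 × 0.02979 / 0.4 = 0.02458 m/day = 8.978 m/yr.

9.0 m/yr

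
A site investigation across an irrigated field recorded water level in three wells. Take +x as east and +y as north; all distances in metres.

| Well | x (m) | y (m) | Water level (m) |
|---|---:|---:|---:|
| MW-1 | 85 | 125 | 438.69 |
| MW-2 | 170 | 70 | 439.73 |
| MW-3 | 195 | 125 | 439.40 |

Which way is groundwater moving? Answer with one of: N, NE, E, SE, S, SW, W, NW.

Taking MW-1 as reference: MW-2−MW-1 = (85, -55, +1.04); MW-3−MW-1 = (110, 0, +0.71).
Solve a·Δx + b·Δy = Δh: det = 85·0 − 110·(-55) = 6050.
∂h/∂x = [(+1.04)·0 − (+0.71)·(-55)] / 6050 = +0.006455
∂h/∂y = [85·(+0.71) − 110·(+1.04)] / 6050 = -0.008934
Flow = −∇h = (-0.006455 east, +0.008934 north), which points northwest.

NW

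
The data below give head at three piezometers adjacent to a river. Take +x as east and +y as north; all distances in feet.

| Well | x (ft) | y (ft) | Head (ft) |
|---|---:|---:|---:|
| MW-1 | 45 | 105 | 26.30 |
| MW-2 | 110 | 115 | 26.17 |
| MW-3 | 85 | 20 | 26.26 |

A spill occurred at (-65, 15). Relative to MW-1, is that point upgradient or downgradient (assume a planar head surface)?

upgradient

Three-point gradient (reference MW-1): Δ to MW-2 = (65, 10, -0.13), Δ to MW-3 = (40, -85, -0.04).
∂h/∂x = -0.001932, ∂h/∂y = -0.0004388 (det = -5925).
Head at (-65, 15) = 26.30 + (-0.001932)·(-110) + (-0.0004388)·(-90) = 26.55 ft.
That is higher than the 26.30 ft at MW-1, so the point is upgradient.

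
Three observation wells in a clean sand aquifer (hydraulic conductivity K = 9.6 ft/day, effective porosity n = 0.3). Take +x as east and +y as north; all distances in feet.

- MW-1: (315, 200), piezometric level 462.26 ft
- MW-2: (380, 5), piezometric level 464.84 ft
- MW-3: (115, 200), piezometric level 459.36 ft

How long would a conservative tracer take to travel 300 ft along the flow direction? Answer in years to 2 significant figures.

1.5 years

Taking MW-1 as reference: MW-2−MW-1 = (65, -195, +2.58); MW-3−MW-1 = (-200, 0, -2.90).
Determinant of the coordinate differences = 65·0 − (-200)·(-195) = -39000.
∂h/∂x = [(+2.58)·0 − (-2.90)·(-195)] / -39000 = +0.01450
∂h/∂y = [65·(-2.90) − (-200)·(+2.58)] / -39000 = -0.008397
|∇h| = √(0.01450² + -0.008397²) = 0.01676
Seepage velocity v = K·i/n = 9.6 × 0.01676 / 0.3 = 0.5363 ft/day.
t = 300 / 0.5363 = 559.4 days = 1.53 years.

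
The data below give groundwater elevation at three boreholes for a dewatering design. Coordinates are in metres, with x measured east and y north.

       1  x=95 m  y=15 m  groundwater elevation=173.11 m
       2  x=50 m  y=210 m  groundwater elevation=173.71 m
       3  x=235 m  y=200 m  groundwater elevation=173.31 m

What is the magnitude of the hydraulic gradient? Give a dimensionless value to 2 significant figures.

0.0033

Three-point gradient (reference 1): Δ to 2 = (-45, 195, +0.60), Δ to 3 = (140, 185, +0.20).
∂h/∂x = -0.002021, ∂h/∂y = +0.002611 (det = -35625).
|∇h| = √(-0.002021² + 0.002611²) = 0.003302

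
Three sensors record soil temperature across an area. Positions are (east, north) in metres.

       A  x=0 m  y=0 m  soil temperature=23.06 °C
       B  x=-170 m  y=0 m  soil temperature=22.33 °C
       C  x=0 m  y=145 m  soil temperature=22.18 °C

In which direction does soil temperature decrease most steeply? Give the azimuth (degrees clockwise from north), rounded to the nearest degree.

325°

∂T/∂x = (22.33 − 23.06) / (-170 − 0) = +0.004294
∂T/∂y = (22.18 − 23.06) / (145 − 0) = -0.006069
Steepest decrease is along −∇f: components (-0.004294 E, +0.006069 N).
Azimuth = atan2(-0.004294, +0.006069) = 324.7° ≈ 325°.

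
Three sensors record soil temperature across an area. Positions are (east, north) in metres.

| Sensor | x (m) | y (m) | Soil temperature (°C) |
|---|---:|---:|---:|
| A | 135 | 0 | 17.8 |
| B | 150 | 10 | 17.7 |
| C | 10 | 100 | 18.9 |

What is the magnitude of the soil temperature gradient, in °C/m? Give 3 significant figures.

0.00777 °C/m

Taking A as reference: B−A = (15, 10, -0.1); C−A = (-125, 100, +1.1).
Solve a·Δx + b·Δy = ΔT: det = 15·100 − (-125)·10 = 2750.
∂T/∂x = [(-0.1)·100 − (+1.1)·10] / 2750 = -0.007636
∂T/∂y = [15·(+1.1) − (-125)·(-0.1)] / 2750 = +0.001455
|∇f| = √(-0.007636² + 0.001455²) = 0.007773 °C/m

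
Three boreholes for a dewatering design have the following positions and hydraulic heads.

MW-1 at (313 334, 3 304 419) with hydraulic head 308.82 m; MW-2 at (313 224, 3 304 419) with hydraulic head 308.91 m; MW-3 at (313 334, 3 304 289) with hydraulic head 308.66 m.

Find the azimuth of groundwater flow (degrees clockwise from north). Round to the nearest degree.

146°

∂h/∂x = (308.91 − 308.82) / (313224 − 313334) = -0.0008182
∂h/∂y = (308.66 − 308.82) / (3304289 − 3304419) = +0.001231
Flow direction (−∇h) has components (+0.0008182 E, -0.001231 N).
Azimuth = atan2(E, N) = atan2(+0.0008182, -0.001231) = 146.4° ≈ 146°.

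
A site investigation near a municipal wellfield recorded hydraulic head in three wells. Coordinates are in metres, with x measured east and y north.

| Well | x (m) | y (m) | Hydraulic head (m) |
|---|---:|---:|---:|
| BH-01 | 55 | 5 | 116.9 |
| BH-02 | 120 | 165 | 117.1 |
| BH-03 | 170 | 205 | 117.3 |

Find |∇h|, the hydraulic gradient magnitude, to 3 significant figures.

With h = a·x + b·y + c and BH-01 as origin, the differences give:
  65·a + 160·b = +0.2
  115·a + 200·b = +0.4
Eliminate b (×200 and ×160, subtract): -5400·a = -24.00 → a = ∂h/∂x = +0.004444
Back-substitute: b = ∂h/∂y = -0.0005556.
|∇h| = √(0.004444² + -0.0005556²) = 0.004479

0.00448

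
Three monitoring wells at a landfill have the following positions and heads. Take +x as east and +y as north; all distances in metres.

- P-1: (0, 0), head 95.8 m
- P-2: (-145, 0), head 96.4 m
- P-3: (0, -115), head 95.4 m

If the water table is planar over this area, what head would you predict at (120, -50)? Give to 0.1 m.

∂h/∂x = (96.4 − 95.8) / (-145 − 0) = -0.004138
∂h/∂y = (95.4 − 95.8) / (-115 − 0) = +0.003478
h(120, -50) = 95.8 + (-0.004138)·(120) + (+0.003478)·(-50) = 95.8 -0.497 -0.174 = 95.130 m.

95.1 m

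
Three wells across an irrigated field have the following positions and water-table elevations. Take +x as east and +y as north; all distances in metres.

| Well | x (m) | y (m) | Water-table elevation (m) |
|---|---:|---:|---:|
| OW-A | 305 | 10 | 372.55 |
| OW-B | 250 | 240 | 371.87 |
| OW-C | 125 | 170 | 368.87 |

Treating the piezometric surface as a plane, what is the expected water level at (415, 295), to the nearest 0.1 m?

Differences from OW-A: to OW-B (Δx, Δy, Δh) = (-55, 230, -0.68); to OW-C = (-180, 160, -3.68).
Solve a·Δx + b·Δy = Δh: det = (-55)·160 − (-180)·230 = 32600.
∂h/∂x = [(-0.68)·160 − (-3.68)·230] / 32600 = +0.02263
∂h/∂y = [(-55)·(-3.68) − (-180)·(-0.68)] / 32600 = +0.002454
h(415, 295) = 372.55 + (+0.02263)·(110) + (+0.002454)·(285) = 372.55 +2.489 +0.699 = 375.738 m.

375.7 m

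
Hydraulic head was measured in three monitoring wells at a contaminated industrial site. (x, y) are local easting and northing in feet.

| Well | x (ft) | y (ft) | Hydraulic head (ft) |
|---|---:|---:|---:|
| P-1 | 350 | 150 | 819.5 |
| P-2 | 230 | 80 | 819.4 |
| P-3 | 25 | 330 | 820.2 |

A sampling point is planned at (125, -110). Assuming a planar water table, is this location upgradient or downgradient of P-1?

downgradient

Differences from P-1: to P-2 (Δx, Δy, Δh) = (-120, -70, -0.1); to P-3 = (-325, 180, +0.7).
Solve a·Δx + b·Δy = Δh: det = (-120)·180 − (-325)·(-70) = -44350.
∂h/∂x = [(-0.1)·180 − (+0.7)·(-70)] / -44350 = -0.0006990
∂h/∂y = [(-120)·(+0.7) − (-325)·(-0.1)] / -44350 = +0.002627
Head at (125, -110) = 819.5 + (-0.0006990)·(-225) + (+0.002627)·(-260) = 818.97 ft.
That is lower than the 819.5 ft at P-1, so the point is downgradient.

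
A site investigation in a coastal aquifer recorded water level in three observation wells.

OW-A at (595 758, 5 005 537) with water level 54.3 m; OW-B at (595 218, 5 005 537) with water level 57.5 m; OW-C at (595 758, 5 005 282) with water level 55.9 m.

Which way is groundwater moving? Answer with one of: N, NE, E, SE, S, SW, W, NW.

∂h/∂x = (57.5 − 54.3) / (595218 − 595758) = -0.005926
∂h/∂y = (55.9 − 54.3) / (5005282 − 5005537) = -0.006275
Flow = −∇h = (+0.005926 east, +0.006275 north), which points northeast.

NE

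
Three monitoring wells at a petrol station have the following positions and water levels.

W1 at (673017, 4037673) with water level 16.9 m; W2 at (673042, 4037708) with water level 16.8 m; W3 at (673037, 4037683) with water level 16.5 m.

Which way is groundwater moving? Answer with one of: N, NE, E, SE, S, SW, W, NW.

Differences from W1: to W2 (Δx, Δy, Δh) = (25, 35, -0.1); to W3 = (20, 10, -0.4).
Solve a·Δx + b·Δy = Δh: det = 25·10 − 20·35 = -450.
∂h/∂x = [(-0.1)·10 − (-0.4)·35] / -450 = -0.02889
∂h/∂y = [25·(-0.4) − 20·(-0.1)] / -450 = +0.01778
Flow = −∇h = (+0.02889 east, -0.01778 north), which points southeast.

SE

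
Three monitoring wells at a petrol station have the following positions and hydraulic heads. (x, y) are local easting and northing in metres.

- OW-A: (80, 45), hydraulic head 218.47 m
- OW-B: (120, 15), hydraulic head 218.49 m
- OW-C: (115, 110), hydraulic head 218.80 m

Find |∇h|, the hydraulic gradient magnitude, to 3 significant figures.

0.00460

Taking OW-A as reference: OW-B−OW-A = (40, -30, +0.02); OW-C−OW-A = (35, 65, +0.33).
Solve a·Δx + b·Δy = Δh: det = 40·65 − 35·(-30) = 3650.
∂h/∂x = [(+0.02)·65 − (+0.33)·(-30)] / 3650 = +0.003068
∂h/∂y = [40·(+0.33) − 35·(+0.02)] / 3650 = +0.003425
|∇h| = √(0.003068² + 0.003425²) = 0.004598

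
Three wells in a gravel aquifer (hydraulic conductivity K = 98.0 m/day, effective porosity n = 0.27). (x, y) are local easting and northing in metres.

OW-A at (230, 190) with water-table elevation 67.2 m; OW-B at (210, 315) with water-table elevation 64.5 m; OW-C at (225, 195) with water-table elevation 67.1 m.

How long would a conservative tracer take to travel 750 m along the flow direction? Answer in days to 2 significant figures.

94 days

With h = a·x + b·y + c and OW-A as origin, the differences give:
  (-20)·a + 125·b = -2.7
  (-5)·a + 5·b = -0.1
Eliminate b (×5 and ×125, subtract): 525·a = -1.00 → a = ∂h/∂x = -0.001905
Back-substitute: b = ∂h/∂y = -0.02190.
|∇h| = √(-0.001905² + -0.02190²) = 0.02198
Seepage velocity v = K·i/n = 98.0 × 0.02198 / 0.27 = 7.978 m/day.
t = 750 / 7.978 = 94.01 days.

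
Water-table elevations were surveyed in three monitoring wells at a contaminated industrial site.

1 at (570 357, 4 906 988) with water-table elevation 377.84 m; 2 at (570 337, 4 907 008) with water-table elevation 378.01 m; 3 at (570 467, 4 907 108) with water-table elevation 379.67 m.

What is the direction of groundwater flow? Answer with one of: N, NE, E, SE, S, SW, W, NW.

With h = a·x + b·y + c and 1 as origin, the differences give:
  (-20)·a + 20·b = +0.17
  110·a + 120·b = +1.83
Eliminate b (×120 and ×20, subtract): -4600·a = -16.200 → a = ∂h/∂x = +0.003522
Back-substitute: b = ∂h/∂y = +0.01202.
Flow = −∇h = (-0.003522 east, -0.01202 north), which points south.

S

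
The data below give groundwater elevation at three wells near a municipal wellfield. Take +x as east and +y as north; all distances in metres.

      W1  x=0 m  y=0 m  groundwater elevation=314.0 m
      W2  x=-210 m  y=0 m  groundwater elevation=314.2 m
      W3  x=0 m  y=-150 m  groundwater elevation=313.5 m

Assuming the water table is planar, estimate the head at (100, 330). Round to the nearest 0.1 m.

∂h/∂x = (314.2 − 314.0) / (-210 − 0) = -0.0009524
∂h/∂y = (313.5 − 314.0) / (-150 − 0) = +0.003333
h(100, 330) = 314.0 + (-0.0009524)·(100) + (+0.003333)·(330) = 314.0 -0.095 +1.100 = 315.005 m.

315.0 m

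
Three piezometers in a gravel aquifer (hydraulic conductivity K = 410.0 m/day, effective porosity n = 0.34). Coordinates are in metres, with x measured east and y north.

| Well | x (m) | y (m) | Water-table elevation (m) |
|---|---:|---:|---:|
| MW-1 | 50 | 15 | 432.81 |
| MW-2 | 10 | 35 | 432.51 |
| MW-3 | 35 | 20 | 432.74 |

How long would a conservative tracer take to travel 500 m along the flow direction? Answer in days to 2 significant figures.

24 days

Taking MW-1 as reference: MW-2−MW-1 = (-40, 20, -0.30); MW-3−MW-1 = (-15, 5, -0.07).
Solve a·Δx + b·Δy = Δh: det = (-40)·5 − (-15)·20 = 100.
∂h/∂x = [(-0.30)·5 − (-0.07)·20] / 100 = -0.001000
∂h/∂y = [(-40)·(-0.07) − (-15)·(-0.30)] / 100 = -0.01700
|∇h| = √(-0.001000² + -0.01700²) = 0.01703
Seepage velocity v = K·i/n = 410.0 × 0.01703 / 0.34 = 20.54 m/day.
t = 500 / 20.54 = 24.34 days.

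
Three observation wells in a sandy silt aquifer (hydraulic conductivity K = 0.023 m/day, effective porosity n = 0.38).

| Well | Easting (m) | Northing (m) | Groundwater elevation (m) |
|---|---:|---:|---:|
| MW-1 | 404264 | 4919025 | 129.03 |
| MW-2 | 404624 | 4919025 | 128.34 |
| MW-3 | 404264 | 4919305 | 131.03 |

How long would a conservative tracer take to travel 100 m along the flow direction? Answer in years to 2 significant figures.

∂h/∂x = (128.34 − 129.03) / (404624 − 404264) = -0.001917
∂h/∂y = (131.03 − 129.03) / (4919305 − 4919025) = +0.007143
|∇h| = √(-0.001917² + 0.007143²) = 0.007396
Seepage velocity v = K·i/n = 0.023 × 0.007396 / 0.38 = 0.0004477 m/day.
t = 100 / 0.0004477 = 2.234e+05 days = 612 years.

610 years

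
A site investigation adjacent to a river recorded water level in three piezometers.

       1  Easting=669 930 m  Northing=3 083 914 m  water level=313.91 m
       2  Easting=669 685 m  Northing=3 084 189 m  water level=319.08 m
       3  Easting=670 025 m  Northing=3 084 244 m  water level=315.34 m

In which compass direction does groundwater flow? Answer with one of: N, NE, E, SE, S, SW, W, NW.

Differences from 1: to 2 (Δx, Δy, Δh) = (-245, 275, +5.17); to 3 = (95, 330, +1.43).
Determinant of the coordinate differences = (-245)·330 − 95·275 = -106975.
∂h/∂x = [(+5.17)·330 − (+1.43)·275] / -106975 = -0.01227
∂h/∂y = [(-245)·(+1.43) − 95·(+5.17)] / -106975 = +0.007866
Flow = −∇h = (+0.01227 east, -0.007866 north), which points southeast.

SE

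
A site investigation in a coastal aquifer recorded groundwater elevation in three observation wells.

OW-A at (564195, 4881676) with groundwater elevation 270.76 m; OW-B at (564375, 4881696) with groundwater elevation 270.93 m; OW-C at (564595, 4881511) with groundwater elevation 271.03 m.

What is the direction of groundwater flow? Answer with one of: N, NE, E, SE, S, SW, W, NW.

SW

With h = a·x + b·y + c and OW-A as origin, the differences give:
  180·a + 20·b = +0.17
  400·a + (-165)·b = +0.27
Eliminate b (×(-165) and ×20, subtract): -37700·a = -33.450 → a = ∂h/∂x = +0.0008873
Back-substitute: b = ∂h/∂y = +0.0005146.
Flow = −∇h = (-0.0008873 east, -0.0005146 north), which points southwest.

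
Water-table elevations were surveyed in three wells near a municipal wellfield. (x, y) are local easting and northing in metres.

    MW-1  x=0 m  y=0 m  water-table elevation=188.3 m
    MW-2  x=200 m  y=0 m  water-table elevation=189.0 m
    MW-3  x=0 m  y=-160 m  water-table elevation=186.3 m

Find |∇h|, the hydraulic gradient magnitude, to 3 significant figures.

0.0130

∂h/∂x = (189.0 − 188.3) / (200 − 0) = +0.003500
∂h/∂y = (186.3 − 188.3) / (-160 − 0) = +0.01250
|∇h| = √(0.003500² + 0.01250²) = 0.01298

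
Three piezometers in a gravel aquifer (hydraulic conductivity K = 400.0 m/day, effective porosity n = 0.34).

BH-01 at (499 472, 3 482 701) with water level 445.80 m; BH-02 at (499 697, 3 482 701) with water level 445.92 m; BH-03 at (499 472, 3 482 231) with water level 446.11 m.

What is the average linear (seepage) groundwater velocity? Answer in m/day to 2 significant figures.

∂h/∂x = (445.92 − 445.80) / (499697 − 499472) = +0.0005333
∂h/∂y = (446.11 − 445.80) / (3482231 − 3482701) = -0.0006596
|∇h| = √(0.0005333² + -0.0006596²) = 0.0008482
Seepage velocity v = K·i/n = 400.0 × 0.0008482 / 0.34 = 0.9979 m/day.

1.00 m/day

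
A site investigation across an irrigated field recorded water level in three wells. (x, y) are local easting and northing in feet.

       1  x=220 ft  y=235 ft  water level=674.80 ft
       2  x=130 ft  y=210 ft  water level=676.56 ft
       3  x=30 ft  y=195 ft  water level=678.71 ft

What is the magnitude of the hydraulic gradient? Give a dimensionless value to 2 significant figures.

0.028

With h = a·x + b·y + c and 1 as origin, the differences give:
  (-90)·a + (-25)·b = +1.76
  (-190)·a + (-40)·b = +3.91
Eliminate b (×(-40) and ×(-25), subtract): -1150·a = 27.350 → a = ∂h/∂x = -0.02378
Back-substitute: b = ∂h/∂y = +0.01522.
|∇h| = √(-0.02378² + 0.01522²) = 0.02823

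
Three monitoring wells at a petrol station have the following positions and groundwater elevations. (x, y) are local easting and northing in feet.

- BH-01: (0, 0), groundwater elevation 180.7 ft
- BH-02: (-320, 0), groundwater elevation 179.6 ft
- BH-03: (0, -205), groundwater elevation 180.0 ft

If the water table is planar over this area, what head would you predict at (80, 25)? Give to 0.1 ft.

∂h/∂x = (179.6 − 180.7) / (-320 − 0) = +0.003437
∂h/∂y = (180.0 − 180.7) / (-205 − 0) = +0.003415
h(80, 25) = 180.7 + (+0.003437)·(80) + (+0.003415)·(25) = 180.7 +0.275 +0.085 = 181.060 ft.

181.1 ft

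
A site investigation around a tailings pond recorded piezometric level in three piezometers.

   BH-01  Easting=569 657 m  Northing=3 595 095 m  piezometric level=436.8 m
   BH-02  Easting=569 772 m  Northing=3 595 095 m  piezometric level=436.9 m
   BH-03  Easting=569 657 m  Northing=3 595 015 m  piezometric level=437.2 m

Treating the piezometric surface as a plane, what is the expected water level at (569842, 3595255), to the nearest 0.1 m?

436.2 m

∂h/∂x = (436.9 − 436.8) / (569772 − 569657) = +0.0008696
∂h/∂y = (437.2 − 436.8) / (3595015 − 3595095) = -0.005000
h(569842, 3595255) = 436.8 + (+0.0008696)·(185) + (-0.005000)·(160) = 436.8 +0.161 -0.800 = 436.161 m.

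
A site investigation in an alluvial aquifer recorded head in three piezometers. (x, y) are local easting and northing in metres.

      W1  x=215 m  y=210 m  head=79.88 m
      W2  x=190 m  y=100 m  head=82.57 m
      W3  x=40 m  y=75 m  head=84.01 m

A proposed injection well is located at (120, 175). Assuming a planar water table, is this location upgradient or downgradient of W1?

upgradient

Taking W1 as reference: W2−W1 = (-25, -110, +2.69); W3−W1 = (-175, -135, +4.13).
Determinant of the coordinate differences = (-25)·(-135) − (-175)·(-110) = -15875.
∂h/∂x = [(+2.69)·(-135) − (+4.13)·(-110)] / -15875 = -0.005742
∂h/∂y = [(-25)·(+4.13) − (-175)·(+2.69)] / -15875 = -0.02315
Head at (120, 175) = 79.88 + (-0.005742)·(-95) + (-0.02315)·(-35) = 81.24 m.
That is higher than the 79.88 m at W1, so the point is upgradient.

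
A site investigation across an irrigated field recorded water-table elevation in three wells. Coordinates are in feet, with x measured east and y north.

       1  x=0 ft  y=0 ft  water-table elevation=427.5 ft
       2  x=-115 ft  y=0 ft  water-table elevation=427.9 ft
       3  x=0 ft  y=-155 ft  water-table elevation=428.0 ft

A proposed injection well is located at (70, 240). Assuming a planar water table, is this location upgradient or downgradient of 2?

downgradient

∂h/∂x = (427.9 − 427.5) / (-115 − 0) = -0.003478
∂h/∂y = (428.0 − 427.5) / (-155 − 0) = -0.003226
Head at (70, 240) = 427.5 + (-0.003478)·(70) + (-0.003226)·(240) = 426.48 ft.
That is lower than the 427.9 ft at 2, so the point is downgradient.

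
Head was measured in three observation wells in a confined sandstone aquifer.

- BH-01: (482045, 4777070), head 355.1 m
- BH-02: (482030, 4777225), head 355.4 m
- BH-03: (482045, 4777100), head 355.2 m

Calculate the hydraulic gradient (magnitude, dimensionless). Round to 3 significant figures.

Taking BH-01 as reference: BH-02−BH-01 = (-15, 155, +0.3); BH-03−BH-01 = (0, 30, +0.1).
Solve a·Δx + b·Δy = Δh: det = (-15)·30 − 0·155 = -450.
∂h/∂x = [(+0.3)·30 − (+0.1)·155] / -450 = +0.01444
∂h/∂y = [(-15)·(+0.1) − 0·(+0.3)] / -450 = +0.003333
|∇h| = √(0.01444² + 0.003333²) = 0.01482

0.0148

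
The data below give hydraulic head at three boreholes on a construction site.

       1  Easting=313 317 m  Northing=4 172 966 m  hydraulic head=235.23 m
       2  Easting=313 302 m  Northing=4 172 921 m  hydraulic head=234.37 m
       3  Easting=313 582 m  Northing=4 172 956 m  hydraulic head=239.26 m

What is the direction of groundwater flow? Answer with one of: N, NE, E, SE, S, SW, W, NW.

Differences from 1: to 2 (Δx, Δy, Δh) = (-15, -45, -0.86); to 3 = (265, -10, +4.03).
Determinant of the coordinate differences = (-15)·(-10) − 265·(-45) = 12075.
∂h/∂x = [(-0.86)·(-10) − (+4.03)·(-45)] / 12075 = +0.01573
∂h/∂y = [(-15)·(+4.03) − 265·(-0.86)] / 12075 = +0.01387
Flow = −∇h = (-0.01573 east, -0.01387 north), which points southwest.

SW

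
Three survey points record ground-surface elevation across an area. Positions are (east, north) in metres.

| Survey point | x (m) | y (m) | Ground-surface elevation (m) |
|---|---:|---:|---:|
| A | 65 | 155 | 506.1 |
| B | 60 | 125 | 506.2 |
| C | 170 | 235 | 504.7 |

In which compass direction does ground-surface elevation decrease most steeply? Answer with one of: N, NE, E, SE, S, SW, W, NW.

E

Differences from A: to B (Δx, Δy, Δh) = (-5, -30, +0.1); to C = (105, 80, -1.4).
Determinant of the coordinate differences = (-5)·80 − 105·(-30) = 2750.
∂z/∂x = [(+0.1)·80 − (-1.4)·(-30)] / 2750 = -0.01236
∂z/∂y = [(-5)·(-1.4) − 105·(+0.1)] / 2750 = -0.001273
Steepest decrease is along −∇f = (+0.01236 E, +0.001273 N) → east.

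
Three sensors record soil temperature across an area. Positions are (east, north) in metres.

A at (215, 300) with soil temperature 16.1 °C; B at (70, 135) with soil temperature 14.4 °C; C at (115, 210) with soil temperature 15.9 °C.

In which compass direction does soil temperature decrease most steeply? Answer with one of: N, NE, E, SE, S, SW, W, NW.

SE

Differences from A: to B (Δx, Δy, Δh) = (-145, -165, -1.7); to C = (-100, -90, -0.2).
Solve a·Δx + b·Δy = ΔT: det = (-145)·(-90) − (-100)·(-165) = -3450.
∂T/∂x = [(-1.7)·(-90) − (-0.2)·(-165)] / -3450 = -0.03478
∂T/∂y = [(-145)·(-0.2) − (-100)·(-1.7)] / -3450 = +0.04087
Steepest decrease is along −∇f = (+0.03478 E, -0.04087 N) → southeast.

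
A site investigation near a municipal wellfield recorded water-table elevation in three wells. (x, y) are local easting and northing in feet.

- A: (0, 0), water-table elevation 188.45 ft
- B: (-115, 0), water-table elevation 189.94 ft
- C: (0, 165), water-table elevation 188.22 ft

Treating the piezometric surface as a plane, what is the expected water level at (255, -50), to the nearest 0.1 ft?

∂h/∂x = (189.94 − 188.45) / (-115 − 0) = -0.01296
∂h/∂y = (188.22 − 188.45) / (165 − 0) = -0.001394
h(255, -50) = 188.45 + (-0.01296)·(255) + (-0.001394)·(-50) = 188.45 -3.304 +0.070 = 185.216 ft.

185.2 ft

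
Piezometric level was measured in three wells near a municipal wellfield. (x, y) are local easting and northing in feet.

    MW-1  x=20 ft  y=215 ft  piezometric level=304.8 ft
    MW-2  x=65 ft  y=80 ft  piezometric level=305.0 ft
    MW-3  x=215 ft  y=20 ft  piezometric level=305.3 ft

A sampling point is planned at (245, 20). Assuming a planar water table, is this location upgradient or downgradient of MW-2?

Three-point gradient (reference MW-1): Δ to MW-2 = (45, -135, +0.2), Δ to MW-3 = (195, -195, +0.5).
∂h/∂x = +0.001624, ∂h/∂y = -0.0009402 (det = 17550).
Head at (245, 20) = 304.8 + (+0.001624)·(225) + (-0.0009402)·(-195) = 305.35 ft.
That is higher than the 305.0 ft at MW-2, so the point is upgradient.

upgradient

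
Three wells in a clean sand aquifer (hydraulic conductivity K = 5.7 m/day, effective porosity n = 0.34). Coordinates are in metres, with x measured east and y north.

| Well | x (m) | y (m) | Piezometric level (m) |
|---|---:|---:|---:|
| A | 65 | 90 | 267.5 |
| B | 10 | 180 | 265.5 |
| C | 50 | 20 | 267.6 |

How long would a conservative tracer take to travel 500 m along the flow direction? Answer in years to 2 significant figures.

With h = a·x + b·y + c and A as origin, the differences give:
  (-55)·a + 90·b = -2.0
  (-15)·a + (-70)·b = +0.1
Eliminate b (×(-70) and ×90, subtract): 5200·a = 131.00 → a = ∂h/∂x = +0.02519
Back-substitute: b = ∂h/∂y = -0.006827.
|∇h| = √(0.02519² + -0.006827²) = 0.0261
Seepage velocity v = K·i/n = 5.7 × 0.0261 / 0.34 = 0.4376 m/day.
t = 500 / 0.4376 = 1143 days = 3.13 years.

3.1 years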